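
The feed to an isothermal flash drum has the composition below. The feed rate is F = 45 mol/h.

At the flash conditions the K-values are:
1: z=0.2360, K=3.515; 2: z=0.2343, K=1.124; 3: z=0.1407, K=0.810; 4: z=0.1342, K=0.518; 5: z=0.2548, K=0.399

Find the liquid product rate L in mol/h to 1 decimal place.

L = 26.0 mol/h

Material balance + equilibrium reduce to Σ zᵢ(Kᵢ−1)/(1+V/F(Kᵢ−1)) = 0.
Feasibility: ΣzᵢKᵢ = 1.3780, Σzᵢ/Kᵢ = 1.3470 — both > 1, two phases present.
Newton–Raphson from V/F = 0.5:
  V/F = 0.5000: g = -0.04341, g' = -0.5445 → V/F = 0.4203
  V/F = 0.4203: g = 0.00110, g' = -0.5758 → V/F = 0.4222
Converged at V/F = 0.4222.
Then V = V/F·F = 0.4222·45 = 19.0 mol/h and L = F − V = 26.0 mol/h.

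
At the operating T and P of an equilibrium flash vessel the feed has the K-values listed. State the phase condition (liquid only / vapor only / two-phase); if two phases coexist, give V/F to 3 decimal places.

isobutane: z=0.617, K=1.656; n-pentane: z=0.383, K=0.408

ΣzᵢKᵢ = 1.178; Σzᵢ/Kᵢ = 1.311.
Both exceed 1, so a two-phase solution exists.
Material balance + equilibrium reduce to Σ zᵢ(Kᵢ−1)/(1+ψ(Kᵢ−1)) = 0.
Newton iteration, ψ⁰ = 0.5:
  ψ = 0.500: g = -0.0173, g' = -0.421 → ψ = 0.459
  ψ = 0.459: g = -0.0002, g' = -0.410 → ψ = 0.458
Converged at ψ = 0.458.

two-phase, V/F = 0.458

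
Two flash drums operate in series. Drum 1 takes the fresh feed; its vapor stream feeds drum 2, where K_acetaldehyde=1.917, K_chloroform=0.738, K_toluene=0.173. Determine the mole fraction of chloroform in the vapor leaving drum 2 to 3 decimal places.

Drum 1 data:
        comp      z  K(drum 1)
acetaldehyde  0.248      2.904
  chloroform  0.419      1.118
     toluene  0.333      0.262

Drum 1:
Rachford–Rice: g(ψ₁) = Σ zᵢ(Kᵢ−1)/(1+ψ₁(Kᵢ−1)) = 0.
Feasibility: ΣzᵢKᵢ = 1.276, Σzᵢ/Kᵢ = 1.731 — both > 1, two phases present.
Newton–Raphson from ψ₁ = 0.55:
  ψ₁ = 0.550: g = -0.1366, g' = -0.734 → ψ₁ = 0.364
  ψ₁ = 0.364: g = -0.0096, g' = -0.658 → ψ₁ = 0.349
Converged at ψ₁ = 0.349.
Drum-1 compositions:
  acetaldehyde: x = 0.149, y = 0.433
  chloroform: x = 0.402, y = 0.450
  toluene: x = 0.449, y = 0.118
Drum-2 feed = drum-1 vapor: z₂ = (0.4326, 0.4499, 0.1175).
Drum 2:
Let ψ₂ = V/F and solve Σ zᵢ(Kᵢ−1)/(1+ψ₂(Kᵢ−1)) = 0.
g(0) = ΣzᵢKᵢ − 1 = 0.182 and g(1) = 1 − Σzᵢ/Kᵢ = -0.515, so a root lies in (0, 1).
Iterate (Newton) starting at ψ₂ = 0.69:
  ψ₂ = 0.690: g = -0.1273, g' = -0.619 → ψ₂ = 0.484
  ψ₂ = 0.484: g = -0.0224, g' = -0.439 → ψ₂ = 0.433
  ψ₂ = 0.433: g = -0.0005, g' = -0.421 → ψ₂ = 0.432
Converged at ψ₂ = 0.432.
  acetaldehyde: x = 0.310, y = 0.594
  chloroform: x = 0.507, y = 0.374
  toluene: x = 0.183, y = 0.032

y_chloroform (drum 2) = 0.374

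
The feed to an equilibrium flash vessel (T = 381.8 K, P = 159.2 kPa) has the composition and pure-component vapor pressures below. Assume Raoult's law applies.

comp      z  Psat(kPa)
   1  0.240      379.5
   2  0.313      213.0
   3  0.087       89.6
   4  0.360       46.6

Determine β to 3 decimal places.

Raoult's law: Kᵢ = Pᵢˢᵃᵗ/P = Pᵢˢᵃᵗ/159.2.
  K_1 = 379.5/159.2 = 2.38379, K_2 = 213.0/159.2 = 1.33794, K_3 = 89.6/159.2 = 0.56281, K_4 = 46.6/159.2 = 0.29271
Rachford–Rice: g(β) = Σ zᵢ(Kᵢ−1)/(1+β(Kᵢ−1)) = 0.
g(0) = ΣzᵢKᵢ − 1 = 0.145 and g(1) = 1 − Σzᵢ/Kᵢ = -0.719, so a root lies in (0, 1).
Newton iteration, β⁰ = 0.51:
  β = 0.510: g = -0.1623, g' = -0.652 → β = 0.261
  β = 0.261: g = -0.0141, g' = -0.570 → β = 0.236
Converged at β = 0.236.

β = 0.236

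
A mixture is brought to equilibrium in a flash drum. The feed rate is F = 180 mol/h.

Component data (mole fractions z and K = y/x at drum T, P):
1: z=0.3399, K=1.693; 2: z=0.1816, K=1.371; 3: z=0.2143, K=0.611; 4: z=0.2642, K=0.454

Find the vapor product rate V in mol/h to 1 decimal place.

V = 46.9 mol/h

Material balance + equilibrium reduce to Σ zᵢ(Kᵢ−1)/(1+V/F(Kᵢ−1)) = 0.
g(0) = ΣzᵢKᵢ − 1 = 0.0753 and g(1) = 1 − Σzᵢ/Kᵢ = -0.2659, so a root lies in (0, 1).
Newton–Raphson from V/F = 0.5:
  V/F = 0.5000: g = -0.07015, g' = -0.3068 → V/F = 0.2714
  V/F = 0.2714: g = -0.00307, g' = -0.2854 → V/F = 0.2606
Converged at V/F = 0.2606.
Then V = V/F·F = 0.2606·180 = 46.9 mol/h and L = F − V = 133.1 mol/h.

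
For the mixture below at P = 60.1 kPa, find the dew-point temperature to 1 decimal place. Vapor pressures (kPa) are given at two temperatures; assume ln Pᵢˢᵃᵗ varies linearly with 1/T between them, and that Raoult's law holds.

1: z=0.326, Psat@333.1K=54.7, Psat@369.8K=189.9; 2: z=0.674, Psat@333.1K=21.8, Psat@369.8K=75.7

Dew-point temperature: Σzᵢ·P/Pᵢˢᵃᵗ(T) = 1. Interpolate ln Pᵢˢᵃᵗ = aᵢ + bᵢ/T.
  T = 333.1 K: ΣzᵢP/Pᵢˢᵃᵗ = 2.2163
  T = 369.8 K: ΣzᵢP/Pᵢˢᵃᵗ = 0.6383
  T = 351.5 K: ΣzᵢP/Pᵢˢᵃᵗ = 1.1494
  T = 360.6 K: ΣzᵢP/Pᵢˢᵃᵗ = 0.8515
  T = 356.1 K: ΣzᵢP/Pᵢˢᵃᵗ = 0.9858
  T = 353.8 K: ΣzᵢP/Pᵢˢᵃᵗ = 1.0639
Interpolating between 353.8 K and 356.1 K gives T ≈ 355.7 K.

T = 355.7 K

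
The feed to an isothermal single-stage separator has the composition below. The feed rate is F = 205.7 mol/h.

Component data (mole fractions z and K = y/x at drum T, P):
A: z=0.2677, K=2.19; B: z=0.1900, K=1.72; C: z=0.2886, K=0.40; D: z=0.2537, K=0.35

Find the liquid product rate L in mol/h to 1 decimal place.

L = 167.8 mol/h

Material balance + equilibrium reduce to Σ zᵢ(Kᵢ−1)/(1+ψ(Kᵢ−1)) = 0.
Feasibility: ΣzᵢKᵢ = 1.1173, Σzᵢ/Kᵢ = 1.6791 — both > 1, two phases present.
Newton iteration, ψ⁰ = 0.47:
  ψ = 0.4700: g = -0.17210, g' = -0.6347 → ψ = 0.1988
  ψ = 0.1988: g = -0.00872, g' = -0.5986 → ψ = 0.1843
Converged at ψ = 0.1843.
Then V = ψ·F = 0.1843·205.7 = 37.9 mol/h and L = F − V = 167.8 mol/h.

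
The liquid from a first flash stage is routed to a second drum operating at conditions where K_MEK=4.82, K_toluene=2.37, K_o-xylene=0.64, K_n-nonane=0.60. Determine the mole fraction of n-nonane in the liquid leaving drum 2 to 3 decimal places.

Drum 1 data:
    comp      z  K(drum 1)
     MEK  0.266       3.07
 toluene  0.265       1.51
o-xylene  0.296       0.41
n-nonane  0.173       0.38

Drum 1:
Material balance + equilibrium reduce to Σ zᵢ(Kᵢ−1)/(1+ψ₁(Kᵢ−1)) = 0.
g(0) = ΣzᵢKᵢ − 1 = 0.404 and g(1) = 1 − Σzᵢ/Kᵢ = -0.439, so a root lies in (0, 1).
Newton iteration, ψ₁⁰ = 0.5:
  ψ₁ = 0.500: g = -0.0249, g' = -0.666 → ψ₁ = 0.463
Converged at ψ₁ = 0.463.
Drum-1 compositions:
  MEK: x = 0.136, y = 0.417
  toluene: x = 0.214, y = 0.324
  o-xylene: x = 0.407, y = 0.167
  n-nonane: x = 0.243, y = 0.092
Drum-2 feed = drum-1 liquid: z₂ = (0.1359, 0.2144, 0.4071, 0.2426).
Drum 2:
Material balance + equilibrium reduce to Σ zᵢ(Kᵢ−1)/(1+ψ₂(Kᵢ−1)) = 0.
Check two-phase: ΣzᵢKᵢ = 1.569 > 1 and Σzᵢ/Kᵢ = 1.159 > 1, so g(0) = 0.569 > 0 and g(1) = -0.159 < 0.
Newton–Raphson from ψ₂ = 0.59:
  ψ₂ = 0.590: g = 0.0089, g' = -0.462 → ψ₂ = 0.609
Converged at ψ₂ = 0.609.
  MEK: x = 0.041, y = 0.197
  toluene: x = 0.117, y = 0.277
  o-xylene: x = 0.522, y = 0.334
  n-nonane: x = 0.321, y = 0.192

x_n-nonane (drum 2) = 0.321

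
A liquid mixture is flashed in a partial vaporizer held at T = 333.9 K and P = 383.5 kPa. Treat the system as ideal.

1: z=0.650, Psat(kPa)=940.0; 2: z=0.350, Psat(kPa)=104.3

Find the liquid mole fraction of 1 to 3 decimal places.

x_1 = 0.334

Raoult's law: Kᵢ = Pᵢˢᵃᵗ/P = Pᵢˢᵃᵗ/383.5.
  K_1 = 940.0/383.5 = 2.45111, K_2 = 104.3/383.5 = 0.27197
Let ψ = V/F and solve Σ zᵢ(Kᵢ−1)/(1+ψ(Kᵢ−1)) = 0.
Check two-phase: ΣzᵢKᵢ = 1.688 > 1 and Σzᵢ/Kᵢ = 1.552 > 1, so g(0) = 0.688 > 0 and g(1) = -0.552 < 0.
Iterate (Newton) starting at ψ = 0.5:
  ψ = 0.500: g = 0.1460, g' = -0.918 → ψ = 0.659
  ψ = 0.659: g = -0.0076, g' = -1.043 → ψ = 0.652
Converged at ψ = 0.652.
Compositions from xᵢ = zᵢ/(1+ψ(Kᵢ−1)), yᵢ = Kᵢxᵢ:
  1: x = 0.334, y = 0.819
  2: x = 0.666, y = 0.181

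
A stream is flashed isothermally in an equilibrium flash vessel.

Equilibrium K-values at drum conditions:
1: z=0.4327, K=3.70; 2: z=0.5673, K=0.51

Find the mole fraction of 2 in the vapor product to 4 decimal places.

y_2 = 0.4317

Let β = V/F and solve Σ zᵢ(Kᵢ−1)/(1+β(Kᵢ−1)) = 0.
Check two-phase: ΣzᵢKᵢ = 1.8903 > 1 and Σzᵢ/Kᵢ = 1.2293 > 1, so g(0) = 0.8903 > 0 and g(1) = -0.2293 < 0.
Binary case is linear: z₁(K₁−1)(1+β(K₂−1)) + z₂(K₂−1)(1+β(K₁−1)) = 0
⇒ β = [z₁(K₁−1)+z₂(K₂−1)] / [−(K₁−1)(K₂−1)] = 0.89031/1.32300 = 0.6730
Compositions from xᵢ = zᵢ/(1+β(Kᵢ−1)), yᵢ = Kᵢxᵢ:
  1: x = 0.1536, y = 0.5683
  2: x = 0.8464, y = 0.4317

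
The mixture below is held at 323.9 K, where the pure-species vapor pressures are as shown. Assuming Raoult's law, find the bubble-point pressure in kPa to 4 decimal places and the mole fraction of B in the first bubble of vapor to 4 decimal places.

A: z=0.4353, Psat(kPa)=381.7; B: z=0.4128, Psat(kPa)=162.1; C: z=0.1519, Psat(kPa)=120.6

At the bubble point ψ → 0, so ΣzᵢKᵢ = 1 with Kᵢ = Pᵢˢᵃᵗ/P ⇒ P = ΣzᵢPᵢˢᵃᵗ.
P = 0.4353·381.7 + 0.4128·162.1 + 0.1519·120.6 = 251.3880 kPa
yᵢ = zᵢPᵢˢᵃᵗ/P ⇒ y_B = 0.4128·162.1/251.3880 = 0.2662

Pbub = 251.3880 kPa, y_B = 0.2662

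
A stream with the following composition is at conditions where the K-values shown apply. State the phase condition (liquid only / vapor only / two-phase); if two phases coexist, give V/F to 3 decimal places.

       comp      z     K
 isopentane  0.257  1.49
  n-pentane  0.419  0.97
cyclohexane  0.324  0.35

ΣzᵢKᵢ = 0.903; Σzᵢ/Kᵢ = 1.530.
Since ΣzᵢKᵢ < 1 the mixture is below its bubble point — single liquid phase.

liquid only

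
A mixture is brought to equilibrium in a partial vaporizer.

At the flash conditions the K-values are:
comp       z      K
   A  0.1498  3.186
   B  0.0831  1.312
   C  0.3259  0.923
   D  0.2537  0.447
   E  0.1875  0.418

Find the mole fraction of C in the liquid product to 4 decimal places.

x_C = 0.3286

Rachford–Rice: g(ψ) = Σ zᵢ(Kᵢ−1)/(1+ψ(Kᵢ−1)) = 0.
g(0) = ΣzᵢKᵢ − 1 = 0.0789 and g(1) = 1 − Σzᵢ/Kᵢ = -0.4796, so a root lies in (0, 1).
Newton–Raphson from ψ = 0.48:
  ψ = 0.4800: g = -0.18613, g' = -0.4447 → ψ = 0.0615
  ψ = 0.0615: g = 0.03049, g' = -0.7175 → ψ = 0.1040
  ψ = 0.1040: g = 0.00163, g' = -0.6441 → ψ = 0.1065
Converged at ψ = 0.1065.
Compositions from xᵢ = zᵢ/(1+ψ(Kᵢ−1)), yᵢ = Kᵢxᵢ:
  A: x = 0.1215, y = 0.3871
  B: x = 0.0804, y = 0.1055
  C: x = 0.3286, y = 0.3033
  D: x = 0.2696, y = 0.1205
  E: x = 0.1999, y = 0.0836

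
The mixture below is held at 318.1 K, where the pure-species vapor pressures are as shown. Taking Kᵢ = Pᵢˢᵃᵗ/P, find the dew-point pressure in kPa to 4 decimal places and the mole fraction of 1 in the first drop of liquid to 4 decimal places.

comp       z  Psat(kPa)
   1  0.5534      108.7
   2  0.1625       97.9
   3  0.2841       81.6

Pdew = 97.7273 kPa, x_1 = 0.4975

At the dew point ψ → 1, so Σzᵢ/Kᵢ = 1 with Kᵢ = Pᵢˢᵃᵗ/P ⇒ 1/P = Σzᵢ/Pᵢˢᵃᵗ.
1/P = 0.5534/108.7 + 0.1625/97.9 + 0.2841/81.6 = 0.0102326 ⇒ P = 97.7273 kPa
xᵢ = zᵢP/Pᵢˢᵃᵗ ⇒ x_1 = 0.5534·97.7273/108.7 = 0.4975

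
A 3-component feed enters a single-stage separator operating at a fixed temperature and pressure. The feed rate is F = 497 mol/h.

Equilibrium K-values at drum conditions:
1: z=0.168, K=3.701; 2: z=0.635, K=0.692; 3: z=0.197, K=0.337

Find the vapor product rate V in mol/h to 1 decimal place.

V = 58.3 mol/h

Material balance + equilibrium reduce to Σ zᵢ(Kᵢ−1)/(1+V/F(Kᵢ−1)) = 0.
g(0) = ΣzᵢKᵢ − 1 = 0.128 and g(1) = 1 − Σzᵢ/Kᵢ = -0.548, so a root lies in (0, 1).
Newton–Raphson from V/F = 0.5:
  V/F = 0.500: g = -0.2335, g' = -0.500 → V/F = 0.033
  V/F = 0.033: g = 0.0858, g' = -1.186 → V/F = 0.105
  V/F = 0.105: g = 0.0109, g' = -0.908 → V/F = 0.117
Converged at V/F = 0.117.
Then V = V/F·F = 0.1174·497 = 58.3 mol/h and L = F − V = 438.7 mol/h.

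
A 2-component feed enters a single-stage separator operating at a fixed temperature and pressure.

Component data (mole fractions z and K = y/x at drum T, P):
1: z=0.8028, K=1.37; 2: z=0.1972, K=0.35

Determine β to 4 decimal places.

Rachford–Rice: g(β) = Σ zᵢ(Kᵢ−1)/(1+β(Kᵢ−1)) = 0.
g(0) = ΣzᵢKᵢ − 1 = 0.1689 and g(1) = 1 − Σzᵢ/Kᵢ = -0.1494, so a root lies in (0, 1).
Newton iteration, β⁰ = 0.5:
  β = 0.5000: g = 0.06077, g' = -0.2611 → β = 0.7327
  β = 0.7327: g = -0.01106, g' = -0.3718 → β = 0.7030
  β = 0.7030: g = -0.00030, g' = -0.3517 → β = 0.7021
Converged at β = 0.7021.

β = 0.7021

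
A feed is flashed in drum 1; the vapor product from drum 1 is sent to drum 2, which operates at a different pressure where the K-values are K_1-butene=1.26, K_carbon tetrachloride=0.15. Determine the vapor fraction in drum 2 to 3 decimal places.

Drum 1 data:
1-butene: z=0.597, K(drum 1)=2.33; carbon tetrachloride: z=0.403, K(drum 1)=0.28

V/F (drum 2) = 0.264

Drum 1:
Binary case is linear: z₁(K₁−1)(1+ψ₁(K₂−1)) + z₂(K₂−1)(1+ψ₁(K₁−1)) = 0
⇒ ψ₁ = [z₁(K₁−1)+z₂(K₂−1)] / [−(K₁−1)(K₂−1)] = 0.5038/0.9576 = 0.526
Drum-1 compositions:
  1-butene: x = 0.351, y = 0.818
  carbon tetrachloride: x = 0.649, y = 0.182
Drum-2 feed = drum-1 vapor: z₂ = (0.8183, 0.1817).
Drum 2:
Material balance + equilibrium reduce to Σ zᵢ(Kᵢ−1)/(1+ψ₂(Kᵢ−1)) = 0.
Check two-phase: ΣzᵢKᵢ = 1.058 > 1 and Σzᵢ/Kᵢ = 1.861 > 1, so g(0) = 0.058 > 0 and g(1) = -0.861 < 0.
Binary case is linear: z₁(K₁−1)(1+ψ₂(K₂−1)) + z₂(K₂−1)(1+ψ₂(K₁−1)) = 0
⇒ ψ₂ = [z₁(K₁−1)+z₂(K₂−1)] / [−(K₁−1)(K₂−1)] = 0.0584/0.2210 = 0.264
  1-butene: x = 0.766, y = 0.965
  carbon tetrachloride: x = 0.234, y = 0.035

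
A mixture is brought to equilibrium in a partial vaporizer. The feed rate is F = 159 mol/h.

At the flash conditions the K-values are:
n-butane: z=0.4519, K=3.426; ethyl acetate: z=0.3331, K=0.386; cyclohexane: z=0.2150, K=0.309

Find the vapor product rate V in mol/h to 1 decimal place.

V = 75.4 mol/h

Rachford–Rice: g(ψ) = Σ zᵢ(Kᵢ−1)/(1+ψ(Kᵢ−1)) = 0.
Check two-phase: ΣzᵢKᵢ = 1.7432 > 1 and Σzᵢ/Kᵢ = 1.6906 > 1, so g(0) = 0.7432 > 0 and g(1) = -0.6906 < 0.
Newton iteration, ψ⁰ = 0.5:
  ψ = 0.5000: g = -0.02672, g' = -1.0442 → ψ = 0.4744
  ψ = 0.4744: g = 0.00009, g' = -1.0521 → ψ = 0.4745
Converged at ψ = 0.4745.
Then V = ψ·F = 0.4745·159 = 75.4 mol/h and L = F − V = 83.6 mol/h.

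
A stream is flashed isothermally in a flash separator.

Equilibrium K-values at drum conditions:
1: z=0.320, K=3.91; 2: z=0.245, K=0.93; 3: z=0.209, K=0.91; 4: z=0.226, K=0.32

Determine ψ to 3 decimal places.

ψ = 0.663

Newton–Raphson from ψ = 0.5:
  ψ = 0.500: g = 0.1090, g' = -0.693 → ψ = 0.657
  ψ = 0.657: g = 0.0038, g' = -0.664 → ψ = 0.663
Converged at ψ = 0.663.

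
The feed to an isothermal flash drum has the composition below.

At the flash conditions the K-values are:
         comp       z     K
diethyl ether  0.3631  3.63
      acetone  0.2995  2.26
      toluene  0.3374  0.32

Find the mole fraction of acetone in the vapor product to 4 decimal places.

y_acetone = 0.3385

Iterate (Newton) starting at β = 0.5:
  β = 0.5000: g = 0.29640, g' = -1.0058 → β = 0.7947
  β = 0.7947: g = -0.00160, g' = -1.1203 → β = 0.7933
Converged at β = 0.7933.
Compositions from xᵢ = zᵢ/(1+β(Kᵢ−1)), yᵢ = Kᵢxᵢ:
  diethyl ether: x = 0.1176, y = 0.4271
  acetone: x = 0.1498, y = 0.3385
  toluene: x = 0.7326, y = 0.2344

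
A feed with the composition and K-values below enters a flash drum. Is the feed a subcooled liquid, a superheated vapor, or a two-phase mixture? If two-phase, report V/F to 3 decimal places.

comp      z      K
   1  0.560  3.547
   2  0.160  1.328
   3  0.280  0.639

ΣzᵢKᵢ = 2.378; Σzᵢ/Kᵢ = 0.717.
Since Σzᵢ/Kᵢ < 1 the mixture is above its dew point — single vapor phase.

superheated vapor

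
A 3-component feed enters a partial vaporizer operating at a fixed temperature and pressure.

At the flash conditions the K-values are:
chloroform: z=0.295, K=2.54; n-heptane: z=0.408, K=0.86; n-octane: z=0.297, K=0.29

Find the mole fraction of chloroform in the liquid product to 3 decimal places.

x_chloroform = 0.208

Material balance + equilibrium reduce to Σ zᵢ(Kᵢ−1)/(1+ψ(Kᵢ−1)) = 0.
Check two-phase: ΣzᵢKᵢ = 1.186 > 1 and Σzᵢ/Kᵢ = 1.615 > 1, so g(0) = 0.186 > 0 and g(1) = -0.615 < 0.
Iterate (Newton) starting at ψ = 0.5:
  ψ = 0.500: g = -0.1317, g' = -0.592 → ψ = 0.278
  ψ = 0.278: g = -0.0039, g' = -0.584 → ψ = 0.271
Converged at ψ = 0.271.
Compositions from xᵢ = zᵢ/(1+ψ(Kᵢ−1)), yᵢ = Kᵢxᵢ:
  chloroform: x = 0.208, y = 0.529
  n-heptane: x = 0.424, y = 0.365
  n-octane: x = 0.368, y = 0.107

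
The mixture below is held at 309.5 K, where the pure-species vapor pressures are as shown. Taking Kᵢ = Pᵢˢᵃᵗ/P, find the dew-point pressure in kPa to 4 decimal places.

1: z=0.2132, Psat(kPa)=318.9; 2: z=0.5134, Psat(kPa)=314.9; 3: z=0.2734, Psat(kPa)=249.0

At the dew point ψ → 1, so Σzᵢ/Kᵢ = 1 with Kᵢ = Pᵢˢᵃᵗ/P ⇒ 1/P = Σzᵢ/Pᵢˢᵃᵗ.
1/P = 0.2132/318.9 + 0.5134/314.9 + 0.2734/249.0 = 0.0033969 ⇒ P = 294.3861 kPa

Pdew = 294.3861 kPa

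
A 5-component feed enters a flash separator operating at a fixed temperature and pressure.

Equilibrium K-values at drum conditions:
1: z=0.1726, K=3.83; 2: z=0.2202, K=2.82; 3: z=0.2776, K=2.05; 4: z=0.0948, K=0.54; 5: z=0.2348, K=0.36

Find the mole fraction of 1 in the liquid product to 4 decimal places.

Let ψ = V/F and solve Σ zᵢ(Kᵢ−1)/(1+ψ(Kᵢ−1)) = 0.
Check two-phase: ΣzᵢKᵢ = 1.9868 > 1 and Σzᵢ/Kᵢ = 1.0863 > 1, so g(0) = 0.9868 > 0 and g(1) = -0.0863 < 0.
Newton–Raphson from ψ = 0.5:
  ψ = 0.5000: g = 0.32560, g' = -0.8104 → ψ = 0.9018
  ψ = 0.9018: g = 0.00907, g' = -0.8913 → ψ = 0.9120
  ψ = 0.9120: g = -0.00007, g' = -0.9051 → ψ = 0.9119
Converged at ψ = 0.9119.
Compositions from xᵢ = zᵢ/(1+ψ(Kᵢ−1)), yᵢ = Kᵢxᵢ:
  1: x = 0.0482, y = 0.1846
  2: x = 0.0828, y = 0.2335
  3: x = 0.1418, y = 0.2907
  4: x = 0.1633, y = 0.0882
  5: x = 0.5639, y = 0.2030

x_1 = 0.0482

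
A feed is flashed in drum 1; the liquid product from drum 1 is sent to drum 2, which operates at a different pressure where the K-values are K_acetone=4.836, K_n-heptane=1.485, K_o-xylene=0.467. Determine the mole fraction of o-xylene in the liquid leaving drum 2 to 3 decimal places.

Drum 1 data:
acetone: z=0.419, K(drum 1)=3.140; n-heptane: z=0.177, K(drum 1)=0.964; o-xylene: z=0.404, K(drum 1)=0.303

Drum 1:
Material balance + equilibrium reduce to Σ zᵢ(Kᵢ−1)/(1+ψ₁(Kᵢ−1)) = 0.
Check two-phase: ΣzᵢKᵢ = 1.609 > 1 and Σzᵢ/Kᵢ = 1.650 > 1, so g(0) = 0.609 > 0 and g(1) = -0.650 < 0.
Newton iteration, ψ₁⁰ = 0.5:
  ψ₁ = 0.500: g = -0.0055, g' = -0.910 → ψ₁ = 0.494
Converged at ψ₁ = 0.494.
Drum-1 compositions:
  acetone: x = 0.204, y = 0.640
  n-heptane: x = 0.180, y = 0.174
  o-xylene: x = 0.616, y = 0.187
Drum-2 feed = drum-1 liquid: z₂ = (0.2037, 0.1802, 0.6161).
Drum 2:
Newton–Raphson from ψ₂ = 0.5:
  ψ₂ = 0.500: g = -0.1096, g' = -0.705 → ψ₂ = 0.345
  ψ₂ = 0.345: g = 0.0092, g' = -0.850 → ψ₂ = 0.355
Converged at ψ₂ = 0.355.
  acetone: x = 0.086, y = 0.417
  n-heptane: x = 0.154, y = 0.228
  o-xylene: x = 0.760, y = 0.355

x_o-xylene (drum 2) = 0.760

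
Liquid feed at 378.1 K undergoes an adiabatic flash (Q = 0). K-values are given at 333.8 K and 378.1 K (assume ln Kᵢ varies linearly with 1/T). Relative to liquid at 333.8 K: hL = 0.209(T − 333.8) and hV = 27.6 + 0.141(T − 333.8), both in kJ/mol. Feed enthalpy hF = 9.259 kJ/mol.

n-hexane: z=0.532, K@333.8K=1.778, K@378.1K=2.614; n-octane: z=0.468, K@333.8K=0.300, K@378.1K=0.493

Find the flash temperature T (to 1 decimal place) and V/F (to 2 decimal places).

T = 341.5 K, V/F = 0.28

Adiabatic flash: solve Rachford–Rice at each trial T, then check hF = ψ·hV(T) + (1−ψ)·hL(T).
  T = 333.8 K: K = (1.778, 0.300), RR gives ψ = 0.158, H_out = 4.373 kJ/mol
  T = 378.1 K: K = (2.614, 0.493), RR gives ψ = 0.759, H_out = 27.929 kJ/mol
  T = 356.0 K: K = (2.183, 0.391), RR gives ψ = 0.478, H_out = 17.100 kJ/mol
  T = 344.9 K: K = (1.977, 0.344), RR gives ψ = 0.332, H_out = 11.221 kJ/mol
  T = 339.4 K: K = (1.877, 0.322), RR gives ψ = 0.251, H_out = 7.997 kJ/mol
  T = 342.1 K: K = (1.926, 0.333), RR gives ψ = 0.291, H_out = 9.614 kJ/mol
  T = 340.8 K: K = (1.902, 0.327), RR gives ψ = 0.272, H_out = 8.845 kJ/mol
Linear interpolation between T = 340.8 (H_out = 8.845) and T = 342.1 (H_out = 9.614) on hF = 9.259 gives T ≈ 341.5 K, at which ψ = 0.28.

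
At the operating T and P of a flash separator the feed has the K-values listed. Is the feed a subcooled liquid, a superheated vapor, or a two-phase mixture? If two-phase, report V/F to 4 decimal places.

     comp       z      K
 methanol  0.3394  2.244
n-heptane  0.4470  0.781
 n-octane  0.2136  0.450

ΣzᵢKᵢ = 1.2068; Σzᵢ/Kᵢ = 1.1983.
Both exceed 1, so a two-phase solution exists.
Let ψ = V/F and solve Σ zᵢ(Kᵢ−1)/(1+ψ(Kᵢ−1)) = 0.
Iterate (Newton) starting at ψ = 0.5:
  ψ = 0.5000: g = -0.01167, g' = -0.3496 → ψ = 0.4666
  ψ = 0.4666: g = 0.00007, g' = -0.3538 → ψ = 0.4668
Converged at ψ = 0.4668.

two-phase, V/F = 0.4668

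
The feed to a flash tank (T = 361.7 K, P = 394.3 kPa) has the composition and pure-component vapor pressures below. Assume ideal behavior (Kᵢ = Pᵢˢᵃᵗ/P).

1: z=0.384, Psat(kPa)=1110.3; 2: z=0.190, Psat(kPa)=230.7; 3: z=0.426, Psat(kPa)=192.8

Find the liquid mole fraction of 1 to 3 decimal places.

Raoult's law: Kᵢ = Pᵢˢᵃᵗ/P = Pᵢˢᵃᵗ/394.3.
  K_1 = 1110.3/394.3 = 2.81588, K_2 = 230.7/394.3 = 0.58509, K_3 = 192.8/394.3 = 0.48897
Material balance + equilibrium reduce to Σ zᵢ(Kᵢ−1)/(1+β(Kᵢ−1)) = 0.
Check two-phase: ΣzᵢKᵢ = 1.401 > 1 and Σzᵢ/Kᵢ = 1.332 > 1, so g(0) = 0.401 > 0 and g(1) = -0.332 < 0.
Iterate (Newton) starting at β = 0.5:
  β = 0.500: g = -0.0264, g' = -0.601 → β = 0.456
  β = 0.456: g = 0.0004, g' = -0.618 → β = 0.457
Converged at β = 0.457.
Compositions from xᵢ = zᵢ/(1+β(Kᵢ−1)), yᵢ = Kᵢxᵢ:
  1: x = 0.210, y = 0.591
  2: x = 0.234, y = 0.137
  3: x = 0.556, y = 0.272

x_1 = 0.210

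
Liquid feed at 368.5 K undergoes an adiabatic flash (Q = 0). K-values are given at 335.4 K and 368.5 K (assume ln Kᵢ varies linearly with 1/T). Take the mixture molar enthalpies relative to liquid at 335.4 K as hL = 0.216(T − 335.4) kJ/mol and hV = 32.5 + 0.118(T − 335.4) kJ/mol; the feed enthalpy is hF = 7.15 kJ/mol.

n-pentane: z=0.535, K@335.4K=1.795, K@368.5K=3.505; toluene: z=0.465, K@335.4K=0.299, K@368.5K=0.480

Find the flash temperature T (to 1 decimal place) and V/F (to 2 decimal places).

Adiabatic flash: solve Rachford–Rice at each trial T, then check hF = ψ·hV(T) + (1−ψ)·hL(T).
  T = 335.4 K: K = (1.795, 0.299), RR gives ψ = 0.178, H_out = 5.794 kJ/mol
  T = 368.5 K: K = (3.505, 0.480), RR gives ψ = 0.843, H_out = 31.819 kJ/mol
  T = 351.9 K: K = (2.545, 0.383), RR gives ψ = 0.566, H_out = 21.042 kJ/mol
  T = 343.6 K: K = (2.144, 0.339), RR gives ψ = 0.403, H_out = 14.548 kJ/mol
  T = 339.5 K: K = (1.964, 0.319), RR gives ψ = 0.303, H_out = 10.606 kJ/mol
  T = 337.4 K: K = (1.876, 0.308), RR gives ψ = 0.243, H_out = 8.278 kJ/mol
Linear interpolation between T = 335.4 (H_out = 5.794) and T = 337.4 (H_out = 8.278) on hF = 7.15 gives T ≈ 336.5 K, at which ψ = 0.21.

T = 336.5 K, V/F = 0.21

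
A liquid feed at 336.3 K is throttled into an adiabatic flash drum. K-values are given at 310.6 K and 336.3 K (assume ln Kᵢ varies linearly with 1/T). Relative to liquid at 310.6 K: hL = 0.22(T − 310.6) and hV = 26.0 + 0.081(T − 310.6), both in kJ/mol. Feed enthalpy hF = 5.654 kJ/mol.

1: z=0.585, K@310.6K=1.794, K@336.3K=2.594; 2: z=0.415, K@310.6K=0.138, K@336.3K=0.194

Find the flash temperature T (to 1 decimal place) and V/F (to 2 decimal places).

T = 313.0 K, V/F = 0.20

Adiabatic flash: solve Rachford–Rice at each trial T, then check hF = ψ·hV(T) + (1−ψ)·hL(T).
  T = 310.6 K: K = (1.794, 0.138), RR gives ψ = 0.156, H_out = 4.056 kJ/mol
  T = 336.3 K: K = (2.594, 0.194), RR gives ψ = 0.465, H_out = 16.093 kJ/mol
  T = 323.5 K: K = (2.175, 0.165), RR gives ψ = 0.347, H_out = 11.242 kJ/mol
  T = 317.1 K: K = (1.981, 0.151), RR gives ψ = 0.266, H_out = 8.105 kJ/mol
  T = 313.9 K: K = (1.887, 0.145), RR gives ψ = 0.216, H_out = 6.249 kJ/mol
  T = 312.2 K: K = (1.839, 0.141), RR gives ψ = 0.186, H_out = 5.159 kJ/mol
Linear interpolation between T = 312.2 (H_out = 5.159) and T = 313.9 (H_out = 6.249) on hF = 5.654 gives T ≈ 313.0 K, at which ψ = 0.20.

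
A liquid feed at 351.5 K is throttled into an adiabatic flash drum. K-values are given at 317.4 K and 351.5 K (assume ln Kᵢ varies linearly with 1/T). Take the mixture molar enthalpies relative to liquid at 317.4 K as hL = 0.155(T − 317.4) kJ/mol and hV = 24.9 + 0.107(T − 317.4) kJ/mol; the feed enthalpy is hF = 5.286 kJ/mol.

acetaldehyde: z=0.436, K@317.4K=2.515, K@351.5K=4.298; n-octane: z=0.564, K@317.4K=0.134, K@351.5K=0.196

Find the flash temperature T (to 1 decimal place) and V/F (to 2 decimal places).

Adiabatic flash: solve Rachford–Rice at each trial T, then check hF = ψ·hV(T) + (1−ψ)·hL(T).
  T = 317.4 K: K = (2.515, 0.134), RR gives ψ = 0.131, H_out = 3.267 kJ/mol
  T = 351.5 K: K = (4.298, 0.196), RR gives ψ = 0.371, H_out = 13.923 kJ/mol
  T = 334.4 K: K = (3.330, 0.164), RR gives ψ = 0.279, H_out = 9.360 kJ/mol
  T = 325.9 K: K = (2.905, 0.148), RR gives ψ = 0.216, H_out = 6.605 kJ/mol
  T = 321.6 K: K = (2.703, 0.141), RR gives ψ = 0.176, H_out = 5.009 kJ/mol
  T = 323.8 K: K = (2.805, 0.145), RR gives ψ = 0.197, H_out = 5.846 kJ/mol
Linear interpolation between T = 321.6 (H_out = 5.009) and T = 323.8 (H_out = 5.846) on hF = 5.286 gives T ≈ 322.3 K, at which ψ = 0.18.

T = 322.3 K, V/F = 0.18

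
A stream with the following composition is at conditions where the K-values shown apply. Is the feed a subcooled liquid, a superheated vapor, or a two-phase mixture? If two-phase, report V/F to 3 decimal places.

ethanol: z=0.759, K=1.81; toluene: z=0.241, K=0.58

superheated vapor

ΣzᵢKᵢ = 1.514; Σzᵢ/Kᵢ = 0.835.
Since Σzᵢ/Kᵢ < 1 the mixture is above its dew point — single vapor phase.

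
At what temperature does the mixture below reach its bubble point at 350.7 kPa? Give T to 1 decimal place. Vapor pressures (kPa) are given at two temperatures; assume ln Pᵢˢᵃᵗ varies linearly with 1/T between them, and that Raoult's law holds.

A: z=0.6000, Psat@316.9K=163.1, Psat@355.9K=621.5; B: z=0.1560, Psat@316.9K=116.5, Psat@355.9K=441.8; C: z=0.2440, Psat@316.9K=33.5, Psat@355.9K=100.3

Bubble-point temperature: ΣzᵢPᵢˢᵃᵗ(T) = P. Interpolate ln Pᵢˢᵃᵗ = aᵢ + bᵢ/T.
  T = 316.9 K: ΣzᵢPᵢˢᵃᵗ = 124.21 kPa
  T = 355.9 K: ΣzᵢPᵢˢᵃᵗ = 466.29 kPa
  T = 336.4 K: ΣzᵢPᵢˢᵃᵗ = 249.97 kPa
  T = 346.1 K: ΣzᵢPᵢˢᵃᵗ = 343.84 kPa
  T = 351.0 K: ΣzᵢPᵢˢᵃᵗ = 401.26 kPa
  T = 348.6 K: ΣzᵢPᵢˢᵃᵗ = 372.23 kPa
Interpolating between 346.1 K and 348.6 K gives T ≈ 346.7 K.

T = 346.7 K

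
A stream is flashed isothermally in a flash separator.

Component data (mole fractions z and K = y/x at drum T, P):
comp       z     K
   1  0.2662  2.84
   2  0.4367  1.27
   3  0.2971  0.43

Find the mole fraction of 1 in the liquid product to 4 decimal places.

Newton–Raphson from ψ = 0.3:
  ψ = 0.3000: g = 0.22039, g' = -0.5419 → ψ = 0.7067
  ψ = 0.7067: g = 0.02835, g' = -0.4634 → ψ = 0.7679
  ψ = 0.7679: g = -0.00052, g' = -0.4819 → ψ = 0.7668
Converged at ψ = 0.7668.
Compositions from xᵢ = zᵢ/(1+ψ(Kᵢ−1)), yᵢ = Kᵢxᵢ:
  1: x = 0.1104, y = 0.3136
  2: x = 0.3618, y = 0.4595
  3: x = 0.5278, y = 0.2270

x_1 = 0.1104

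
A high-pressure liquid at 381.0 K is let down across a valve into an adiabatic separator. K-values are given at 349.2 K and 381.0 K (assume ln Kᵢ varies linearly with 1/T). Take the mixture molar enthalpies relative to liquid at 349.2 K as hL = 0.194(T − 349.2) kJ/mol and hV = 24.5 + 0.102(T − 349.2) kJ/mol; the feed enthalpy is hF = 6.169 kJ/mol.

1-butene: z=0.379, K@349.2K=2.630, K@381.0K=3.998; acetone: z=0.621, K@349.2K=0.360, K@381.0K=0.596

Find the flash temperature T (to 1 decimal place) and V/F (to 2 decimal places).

T = 351.1 K, V/F = 0.24

Adiabatic flash: solve Rachford–Rice at each trial T, then check hF = ψ·hV(T) + (1−ψ)·hL(T).
  T = 349.2 K: K = (2.630, 0.360), RR gives ψ = 0.211, H_out = 5.175 kJ/mol
  T = 381.0 K: K = (3.998, 0.596), RR gives ψ = 0.731, H_out = 21.940 kJ/mol
  T = 365.1 K: K = (3.272, 0.468), RR gives ψ = 0.440, H_out = 13.211 kJ/mol
  T = 357.1 K: K = (2.939, 0.411), RR gives ψ = 0.324, H_out = 9.227 kJ/mol
  T = 353.1 K: K = (2.780, 0.385), RR gives ψ = 0.267, H_out = 7.207 kJ/mol
  T = 351.1 K: K = (2.702, 0.372), RR gives ψ = 0.239, H_out = 6.175 kJ/mol
Linear interpolation between T = 349.2 (H_out = 5.175) and T = 351.1 (H_out = 6.175) on hF = 6.169 gives T ≈ 351.1 K, at which ψ = 0.24.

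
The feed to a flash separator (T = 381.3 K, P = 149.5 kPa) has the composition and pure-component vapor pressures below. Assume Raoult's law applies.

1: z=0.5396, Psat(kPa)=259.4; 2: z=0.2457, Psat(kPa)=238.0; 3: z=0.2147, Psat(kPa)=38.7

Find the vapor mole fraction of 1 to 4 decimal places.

Raoult's law: Kᵢ = Pᵢˢᵃᵗ/P = Pᵢˢᵃᵗ/149.5.
  K_1 = 259.4/149.5 = 1.735117, K_2 = 238.0/149.5 = 1.591973, K_3 = 38.7/149.5 = 0.258863
Material balance + equilibrium reduce to Σ zᵢ(Kᵢ−1)/(1+ψ(Kᵢ−1)) = 0.
g(0) = ΣzᵢKᵢ − 1 = 0.3830 and g(1) = 1 − Σzᵢ/Kᵢ = -0.2947, so a root lies in (0, 1).
Newton iteration, ψ⁰ = 0.5:
  ψ = 0.5000: g = 0.14948, g' = -0.5048 → ψ = 0.7961
  ψ = 0.7961: g = -0.03903, g' = -0.8574 → ψ = 0.7506
  ψ = 0.7506: g = -0.00228, g' = -0.7613 → ψ = 0.7476
Converged at ψ = 0.7476.
Compositions from xᵢ = zᵢ/(1+ψ(Kᵢ−1)), yᵢ = Kᵢxᵢ:
  1: x = 0.3482, y = 0.6042
  2: x = 0.1703, y = 0.2712
  3: x = 0.4814, y = 0.1246

y_1 = 0.6042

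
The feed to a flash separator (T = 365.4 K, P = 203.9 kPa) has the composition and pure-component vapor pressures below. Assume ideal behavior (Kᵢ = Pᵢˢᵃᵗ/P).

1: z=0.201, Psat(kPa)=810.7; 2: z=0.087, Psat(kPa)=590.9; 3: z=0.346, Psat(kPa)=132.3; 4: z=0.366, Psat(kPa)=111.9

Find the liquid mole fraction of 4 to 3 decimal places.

Raoult's law: Kᵢ = Pᵢˢᵃᵗ/P = Pᵢˢᵃᵗ/203.9.
  K_1 = 810.7/203.9 = 3.97597, K_2 = 590.9/203.9 = 2.89799, K_3 = 132.3/203.9 = 0.64885, K_4 = 111.9/203.9 = 0.54880
Rachford–Rice: g(V/F) = Σ zᵢ(Kᵢ−1)/(1+V/F(Kᵢ−1)) = 0.
g(0) = ΣzᵢKᵢ − 1 = 0.477 and g(1) = 1 − Σzᵢ/Kᵢ = -0.281, so a root lies in (0, 1).
Newton iteration, V/F⁰ = 0.5:
  V/F = 0.500: g = -0.0355, g' = -0.557 → V/F = 0.436
  V/F = 0.436: g = 0.0015, g' = -0.606 → V/F = 0.439
Converged at V/F = 0.439.
Compositions from xᵢ = zᵢ/(1+V/F(Kᵢ−1)), yᵢ = Kᵢxᵢ:
  1: x = 0.087, y = 0.347
  2: x = 0.047, y = 0.138
  3: x = 0.409, y = 0.265
  4: x = 0.456, y = 0.250

x_4 = 0.456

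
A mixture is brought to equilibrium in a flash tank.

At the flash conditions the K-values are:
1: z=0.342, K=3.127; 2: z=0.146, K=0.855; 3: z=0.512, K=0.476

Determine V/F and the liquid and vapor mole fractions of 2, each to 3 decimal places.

V/F = 0.447, x_2 = 0.156, y_2 = 0.133

Rachford–Rice: g(V/F) = Σ zᵢ(Kᵢ−1)/(1+V/F(Kᵢ−1)) = 0.
g(0) = ΣzᵢKᵢ − 1 = 0.438 and g(1) = 1 − Σzᵢ/Kᵢ = -0.356, so a root lies in (0, 1).
Newton–Raphson from V/F = 0.5:
  V/F = 0.500: g = -0.0338, g' = -0.625 → V/F = 0.446
  V/F = 0.446: g = 0.0006, g' = -0.650 → V/F = 0.447
Converged at V/F = 0.447.
Compositions from xᵢ = zᵢ/(1+V/F(Kᵢ−1)), yᵢ = Kᵢxᵢ:
  1: x = 0.175, y = 0.548
  2: x = 0.156, y = 0.133
  3: x = 0.669, y = 0.318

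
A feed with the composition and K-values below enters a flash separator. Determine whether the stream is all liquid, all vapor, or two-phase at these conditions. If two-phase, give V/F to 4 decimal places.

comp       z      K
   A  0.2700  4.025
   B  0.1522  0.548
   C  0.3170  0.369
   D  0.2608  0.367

two-phase, V/F = 0.2120

ΣzᵢKᵢ = 1.3828; Σzᵢ/Kᵢ = 1.9145.
Both exceed 1, so a two-phase solution exists.
Rachford–Rice: g(ψ) = Σ zᵢ(Kᵢ−1)/(1+ψ(Kᵢ−1)) = 0.
Newton–Raphson from ψ = 0.5:
  ψ = 0.5000: g = -0.29756, g' = -0.9364 → ψ = 0.1822
  ψ = 0.1822: g = 0.03894, g' = -1.3584 → ψ = 0.2109
  ψ = 0.2109: g = 0.00137, g' = -1.2661 → ψ = 0.2120
Converged at ψ = 0.2120.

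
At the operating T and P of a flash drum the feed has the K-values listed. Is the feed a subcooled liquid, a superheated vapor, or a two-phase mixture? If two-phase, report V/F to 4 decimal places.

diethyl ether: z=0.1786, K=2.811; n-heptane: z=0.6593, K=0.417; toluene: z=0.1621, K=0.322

subcooled liquid

ΣzᵢKᵢ = 0.8292; Σzᵢ/Kᵢ = 2.1480.
Since ΣzᵢKᵢ < 1 the mixture is below its bubble point — single liquid phase.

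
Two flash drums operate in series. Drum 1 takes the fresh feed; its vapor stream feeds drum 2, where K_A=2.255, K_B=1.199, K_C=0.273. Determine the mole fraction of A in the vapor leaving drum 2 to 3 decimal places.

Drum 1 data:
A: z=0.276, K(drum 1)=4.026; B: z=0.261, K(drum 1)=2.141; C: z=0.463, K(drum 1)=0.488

Drum 1:
Let ψ₁ = V/F and solve Σ zᵢ(Kᵢ−1)/(1+ψ₁(Kᵢ−1)) = 0.
g(0) = ΣzᵢKᵢ − 1 = 0.896 and g(1) = 1 − Σzᵢ/Kᵢ = -0.139, so a root lies in (0, 1).
Newton iteration, ψ₁⁰ = 0.33:
  ψ₁ = 0.330: g = 0.3490, g' = -0.988 → ψ₁ = 0.683
  ψ₁ = 0.683: g = 0.0750, g' = -0.663 → ψ₁ = 0.796
  ψ₁ = 0.796: g = 0.0007, g' = -0.657 → ψ₁ = 0.797
Converged at ψ₁ = 0.797.
Drum-1 compositions:
  A: x = 0.081, y = 0.326
  B: x = 0.137, y = 0.293
  C: x = 0.782, y = 0.382
Drum-2 feed = drum-1 vapor: z₂ = (0.3256, 0.2926, 0.3818).
Drum 2:
Iterate (Newton) starting at ψ₂ = 0.5:
  ψ₂ = 0.500: g = -0.1321, g' = -0.701 → ψ₂ = 0.312
  ψ₂ = 0.312: g = -0.0104, g' = -0.613 → ψ₂ = 0.295
Converged at ψ₂ = 0.295.
  A: x = 0.238, y = 0.536
  B: x = 0.276, y = 0.331
  C: x = 0.486, y = 0.133

y_A (drum 2) = 0.536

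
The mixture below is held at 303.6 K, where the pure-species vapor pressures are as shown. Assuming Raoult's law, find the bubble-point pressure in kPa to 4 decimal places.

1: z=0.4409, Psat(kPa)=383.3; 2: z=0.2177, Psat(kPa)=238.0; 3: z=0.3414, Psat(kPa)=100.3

At the bubble point ψ → 0, so ΣzᵢKᵢ = 1 with Kᵢ = Pᵢˢᵃᵗ/P ⇒ P = ΣzᵢPᵢˢᵃᵗ.
P = 0.4409·383.3 + 0.2177·238.0 + 0.3414·100.3 = 255.0520 kPa

Pbub = 255.0520 kPa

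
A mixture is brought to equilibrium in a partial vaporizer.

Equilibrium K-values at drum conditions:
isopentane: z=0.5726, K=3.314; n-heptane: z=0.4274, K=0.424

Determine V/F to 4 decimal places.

Material balance + equilibrium reduce to Σ zᵢ(Kᵢ−1)/(1+V/F(Kᵢ−1)) = 0.
Feasibility: ΣzᵢKᵢ = 2.0788, Σzᵢ/Kᵢ = 1.1808 — both > 1, two phases present.
Newton iteration, V/F⁰ = 0.5:
  V/F = 0.5000: g = 0.26852, g' = -0.9387 → V/F = 0.7860
  V/F = 0.7860: g = 0.02017, g' = -0.8594 → V/F = 0.8095
  V/F = 0.8095: g = -0.00011, g' = -0.8692 → V/F = 0.8094
Converged at V/F = 0.8094.

V/F = 0.8094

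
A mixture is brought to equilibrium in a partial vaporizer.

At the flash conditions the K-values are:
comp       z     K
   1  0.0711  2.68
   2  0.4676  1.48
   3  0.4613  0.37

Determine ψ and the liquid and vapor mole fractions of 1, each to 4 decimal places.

Newton–Raphson from ψ = 0.47:
  ψ = 0.4700: g = -0.16299, g' = -0.5039 → ψ = 0.1465
  ψ = 0.1465: g = -0.01463, g' = -0.4455 → ψ = 0.1137
  ψ = 0.1137: g = 0.00008, g' = -0.4508 → ψ = 0.1139
Converged at ψ = 0.1139.
Compositions from xᵢ = zᵢ/(1+ψ(Kᵢ−1)), yᵢ = Kᵢxᵢ:
  1: x = 0.0597, y = 0.1599
  2: x = 0.4434, y = 0.6562
  3: x = 0.4970, y = 0.1839

ψ = 0.1139, x_1 = 0.0597, y_1 = 0.1599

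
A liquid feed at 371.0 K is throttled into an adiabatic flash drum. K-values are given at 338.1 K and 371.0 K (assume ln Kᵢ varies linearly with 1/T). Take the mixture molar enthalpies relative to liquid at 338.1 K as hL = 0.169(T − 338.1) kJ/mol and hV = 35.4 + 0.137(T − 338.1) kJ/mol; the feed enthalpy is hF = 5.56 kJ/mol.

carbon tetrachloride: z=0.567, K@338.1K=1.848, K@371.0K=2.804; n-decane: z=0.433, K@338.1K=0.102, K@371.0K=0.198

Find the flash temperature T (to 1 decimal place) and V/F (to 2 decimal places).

Adiabatic flash: solve Rachford–Rice at each trial T, then check hF = ψ·hV(T) + (1−ψ)·hL(T).
  T = 338.1 K: K = (1.848, 0.102), RR gives ψ = 0.121, H_out = 4.276 kJ/mol
  T = 371.0 K: K = (2.804, 0.198), RR gives ψ = 0.467, H_out = 21.599 kJ/mol
  T = 354.6 K: K = (2.300, 0.144), RR gives ψ = 0.330, H_out = 14.284 kJ/mol
  T = 346.4 K: K = (2.068, 0.122), RR gives ψ = 0.241, H_out = 9.853 kJ/mol
  T = 342.2 K: K = (1.955, 0.112), RR gives ψ = 0.185, H_out = 7.212 kJ/mol
  T = 340.1 K: K = (1.900, 0.107), RR gives ψ = 0.153, H_out = 5.760 kJ/mol
Linear interpolation between T = 338.1 (H_out = 4.276) and T = 340.1 (H_out = 5.760) on hF = 5.56 gives T ≈ 339.8 K, at which ψ = 0.15.

T = 339.8 K, V/F = 0.15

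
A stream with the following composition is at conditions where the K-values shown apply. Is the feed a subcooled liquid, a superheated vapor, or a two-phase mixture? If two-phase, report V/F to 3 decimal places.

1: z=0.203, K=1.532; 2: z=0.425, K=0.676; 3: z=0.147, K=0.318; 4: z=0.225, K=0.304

ΣzᵢKᵢ = 0.713; Σzᵢ/Kᵢ = 1.964.
Since ΣzᵢKᵢ < 1 the mixture is below its bubble point — single liquid phase.

subcooled liquid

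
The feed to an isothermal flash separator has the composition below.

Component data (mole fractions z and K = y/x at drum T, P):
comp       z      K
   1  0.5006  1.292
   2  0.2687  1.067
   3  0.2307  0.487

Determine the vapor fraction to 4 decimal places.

ψ = 0.3963

Let ψ = V/F and solve Σ zᵢ(Kᵢ−1)/(1+ψ(Kᵢ−1)) = 0.
Feasibility: ΣzᵢKᵢ = 1.0458, Σzᵢ/Kᵢ = 1.1130 — both > 1, two phases present.
Newton iteration, ψ⁰ = 0.5:
  ψ = 0.5000: g = -0.01421, g' = -0.1435 → ψ = 0.4010
  ψ = 0.4010: g = -0.00061, g' = -0.1316 → ψ = 0.3963
Converged at ψ = 0.3963.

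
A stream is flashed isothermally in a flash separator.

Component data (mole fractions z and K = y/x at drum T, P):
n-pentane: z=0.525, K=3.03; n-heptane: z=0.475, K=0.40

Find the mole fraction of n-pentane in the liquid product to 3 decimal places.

Rachford–Rice: g(V/F) = Σ zᵢ(Kᵢ−1)/(1+V/F(Kᵢ−1)) = 0.
Feasibility: ΣzᵢKᵢ = 1.781, Σzᵢ/Kᵢ = 1.361 — both > 1, two phases present.
Newton iteration, V/F⁰ = 0.5:
  V/F = 0.500: g = 0.1218, g' = -0.882 → V/F = 0.638
  V/F = 0.638: g = 0.0025, g' = -0.860 → V/F = 0.641
Converged at V/F = 0.641.
Compositions from xᵢ = zᵢ/(1+V/F(Kᵢ−1)), yᵢ = Kᵢxᵢ:
  n-pentane: x = 0.228, y = 0.691
  n-heptane: x = 0.772, y = 0.309

x_n-pentane = 0.228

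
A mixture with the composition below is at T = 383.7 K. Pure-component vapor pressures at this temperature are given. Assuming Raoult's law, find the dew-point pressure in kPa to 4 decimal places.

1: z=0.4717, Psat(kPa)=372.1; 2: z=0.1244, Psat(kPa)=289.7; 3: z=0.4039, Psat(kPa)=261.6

At the dew point ψ → 1, so Σzᵢ/Kᵢ = 1 with Kᵢ = Pᵢˢᵃᵗ/P ⇒ 1/P = Σzᵢ/Pᵢˢᵃᵗ.
1/P = 0.4717/372.1 + 0.1244/289.7 + 0.4039/261.6 = 0.0032410 ⇒ P = 308.5429 kPa

Pdew = 308.5429 kPa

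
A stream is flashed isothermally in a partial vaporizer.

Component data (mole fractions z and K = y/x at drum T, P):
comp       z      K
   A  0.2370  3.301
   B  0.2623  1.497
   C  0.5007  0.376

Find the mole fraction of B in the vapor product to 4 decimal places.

y_B = 0.3320

Rachford–Rice: g(ψ) = Σ zᵢ(Kᵢ−1)/(1+ψ(Kᵢ−1)) = 0.
Check two-phase: ΣzᵢKᵢ = 1.3633 > 1 and Σzᵢ/Kᵢ = 1.5787 > 1, so g(0) = 0.3633 > 0 and g(1) = -0.5787 < 0.
Newton–Raphson from ψ = 0.5:
  ψ = 0.5000: g = -0.09612, g' = -0.7248 → ψ = 0.3674
  ψ = 0.3674: g = 0.00039, g' = -0.7430 → ψ = 0.3679
Converged at ψ = 0.3679.
Compositions from xᵢ = zᵢ/(1+ψ(Kᵢ−1)), yᵢ = Kᵢxᵢ:
  A: x = 0.1283, y = 0.4237
  B: x = 0.2218, y = 0.3320
  C: x = 0.6499, y = 0.2444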